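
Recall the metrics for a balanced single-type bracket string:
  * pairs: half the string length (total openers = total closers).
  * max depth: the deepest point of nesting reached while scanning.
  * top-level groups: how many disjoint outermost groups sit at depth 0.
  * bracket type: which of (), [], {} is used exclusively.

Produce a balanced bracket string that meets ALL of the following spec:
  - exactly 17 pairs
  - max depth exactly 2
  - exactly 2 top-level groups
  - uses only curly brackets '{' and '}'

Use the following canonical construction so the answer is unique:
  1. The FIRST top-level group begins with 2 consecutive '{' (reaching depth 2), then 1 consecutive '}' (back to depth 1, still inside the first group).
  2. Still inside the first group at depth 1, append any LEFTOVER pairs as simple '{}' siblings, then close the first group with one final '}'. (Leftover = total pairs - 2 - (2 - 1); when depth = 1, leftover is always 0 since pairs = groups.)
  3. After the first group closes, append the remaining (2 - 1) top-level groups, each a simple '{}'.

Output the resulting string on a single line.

Spec: pairs=17 depth=2 groups=2
Leftover pairs = 17 - 2 - (2-1) = 14
First group: deep chain of depth 2 + 14 sibling pairs
Remaining 1 groups: simple '{}' each

Answer: {{}{}{}{}{}{}{}{}{}{}{}{}{}{}{}}{}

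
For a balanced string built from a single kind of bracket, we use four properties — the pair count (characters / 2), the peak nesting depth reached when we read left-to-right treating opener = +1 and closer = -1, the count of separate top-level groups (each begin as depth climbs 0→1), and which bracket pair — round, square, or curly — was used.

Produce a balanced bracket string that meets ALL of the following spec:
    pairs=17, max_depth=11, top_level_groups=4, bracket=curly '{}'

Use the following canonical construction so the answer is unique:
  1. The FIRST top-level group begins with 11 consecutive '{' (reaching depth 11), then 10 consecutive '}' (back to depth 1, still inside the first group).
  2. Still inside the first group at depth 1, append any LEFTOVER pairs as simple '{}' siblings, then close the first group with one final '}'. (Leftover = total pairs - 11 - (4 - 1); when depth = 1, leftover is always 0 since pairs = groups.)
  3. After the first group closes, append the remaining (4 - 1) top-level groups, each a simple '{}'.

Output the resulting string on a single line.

Answer: {{{{{{{{{{{}}}}}}}}}}{}{}{}}{}{}{}

Derivation:
Spec: pairs=17 depth=11 groups=4
Leftover pairs = 17 - 11 - (4-1) = 3
First group: deep chain of depth 11 + 3 sibling pairs
Remaining 3 groups: simple '{}' each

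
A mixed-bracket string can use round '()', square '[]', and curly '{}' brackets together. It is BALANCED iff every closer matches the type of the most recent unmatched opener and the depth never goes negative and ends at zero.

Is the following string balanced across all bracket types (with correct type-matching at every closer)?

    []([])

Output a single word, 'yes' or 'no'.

Answer: yes

Derivation:
pos 0: push '['; stack = [
pos 1: ']' matches '['; pop; stack = (empty)
pos 2: push '('; stack = (
pos 3: push '['; stack = ([
pos 4: ']' matches '['; pop; stack = (
pos 5: ')' matches '('; pop; stack = (empty)
end: stack empty → VALID
Verdict: properly nested → yes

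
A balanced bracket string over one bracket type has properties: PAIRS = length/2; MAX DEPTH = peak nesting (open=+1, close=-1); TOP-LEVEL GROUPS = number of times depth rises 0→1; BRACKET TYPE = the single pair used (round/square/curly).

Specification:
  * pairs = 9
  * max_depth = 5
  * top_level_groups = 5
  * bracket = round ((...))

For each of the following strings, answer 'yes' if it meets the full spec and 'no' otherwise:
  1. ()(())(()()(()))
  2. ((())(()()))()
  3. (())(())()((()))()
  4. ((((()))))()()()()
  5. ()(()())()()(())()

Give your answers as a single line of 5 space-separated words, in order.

String 1 '()(())(()()(()))': depth seq [1 0 1 2 1 0 1 2 1 2 1 2 3 2 1 0]
  -> pairs=8 depth=3 groups=3 -> no
String 2 '((())(()()))()': depth seq [1 2 3 2 1 2 3 2 3 2 1 0 1 0]
  -> pairs=7 depth=3 groups=2 -> no
String 3 '(())(())()((()))()': depth seq [1 2 1 0 1 2 1 0 1 0 1 2 3 2 1 0 1 0]
  -> pairs=9 depth=3 groups=5 -> no
String 4 '((((()))))()()()()': depth seq [1 2 3 4 5 4 3 2 1 0 1 0 1 0 1 0 1 0]
  -> pairs=9 depth=5 groups=5 -> yes
String 5 '()(()())()()(())()': depth seq [1 0 1 2 1 2 1 0 1 0 1 0 1 2 1 0 1 0]
  -> pairs=9 depth=2 groups=6 -> no

Answer: no no no yes no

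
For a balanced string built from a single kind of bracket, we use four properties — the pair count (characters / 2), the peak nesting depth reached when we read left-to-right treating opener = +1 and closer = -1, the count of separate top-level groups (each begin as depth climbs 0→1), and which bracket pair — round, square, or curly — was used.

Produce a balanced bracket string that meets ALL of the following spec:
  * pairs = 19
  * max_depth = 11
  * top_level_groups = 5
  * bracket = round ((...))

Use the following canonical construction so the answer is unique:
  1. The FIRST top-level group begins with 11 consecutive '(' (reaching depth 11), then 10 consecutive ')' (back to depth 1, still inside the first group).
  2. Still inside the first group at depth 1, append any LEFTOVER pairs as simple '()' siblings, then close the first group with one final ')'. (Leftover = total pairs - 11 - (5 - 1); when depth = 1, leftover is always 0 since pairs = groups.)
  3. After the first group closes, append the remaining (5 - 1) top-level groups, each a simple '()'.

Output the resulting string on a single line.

Answer: ((((((((((())))))))))()()()())()()()()

Derivation:
Spec: pairs=19 depth=11 groups=5
Leftover pairs = 19 - 11 - (5-1) = 4
First group: deep chain of depth 11 + 4 sibling pairs
Remaining 4 groups: simple '()' each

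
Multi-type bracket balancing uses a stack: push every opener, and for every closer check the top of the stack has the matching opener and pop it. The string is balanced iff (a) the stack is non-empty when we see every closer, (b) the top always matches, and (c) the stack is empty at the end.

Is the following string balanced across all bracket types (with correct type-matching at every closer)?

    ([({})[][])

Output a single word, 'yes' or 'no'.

pos 0: push '('; stack = (
pos 1: push '['; stack = ([
pos 2: push '('; stack = ([(
pos 3: push '{'; stack = ([({
pos 4: '}' matches '{'; pop; stack = ([(
pos 5: ')' matches '('; pop; stack = ([
pos 6: push '['; stack = ([[
pos 7: ']' matches '['; pop; stack = ([
pos 8: push '['; stack = ([[
pos 9: ']' matches '['; pop; stack = ([
pos 10: saw closer ')' but top of stack is '[' (expected ']') → INVALID
Verdict: type mismatch at position 10: ')' closes '[' → no

Answer: no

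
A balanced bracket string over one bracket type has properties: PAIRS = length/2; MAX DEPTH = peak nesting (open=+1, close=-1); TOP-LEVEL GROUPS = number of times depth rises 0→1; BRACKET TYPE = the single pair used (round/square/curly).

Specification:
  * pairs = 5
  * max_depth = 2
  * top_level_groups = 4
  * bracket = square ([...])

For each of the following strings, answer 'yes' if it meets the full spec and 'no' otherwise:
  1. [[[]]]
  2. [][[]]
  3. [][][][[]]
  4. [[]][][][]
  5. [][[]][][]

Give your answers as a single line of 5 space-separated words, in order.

String 1 '[[[]]]': depth seq [1 2 3 2 1 0]
  -> pairs=3 depth=3 groups=1 -> no
String 2 '[][[]]': depth seq [1 0 1 2 1 0]
  -> pairs=3 depth=2 groups=2 -> no
String 3 '[][][][[]]': depth seq [1 0 1 0 1 0 1 2 1 0]
  -> pairs=5 depth=2 groups=4 -> yes
String 4 '[[]][][][]': depth seq [1 2 1 0 1 0 1 0 1 0]
  -> pairs=5 depth=2 groups=4 -> yes
String 5 '[][[]][][]': depth seq [1 0 1 2 1 0 1 0 1 0]
  -> pairs=5 depth=2 groups=4 -> yes

Answer: no no yes yes yes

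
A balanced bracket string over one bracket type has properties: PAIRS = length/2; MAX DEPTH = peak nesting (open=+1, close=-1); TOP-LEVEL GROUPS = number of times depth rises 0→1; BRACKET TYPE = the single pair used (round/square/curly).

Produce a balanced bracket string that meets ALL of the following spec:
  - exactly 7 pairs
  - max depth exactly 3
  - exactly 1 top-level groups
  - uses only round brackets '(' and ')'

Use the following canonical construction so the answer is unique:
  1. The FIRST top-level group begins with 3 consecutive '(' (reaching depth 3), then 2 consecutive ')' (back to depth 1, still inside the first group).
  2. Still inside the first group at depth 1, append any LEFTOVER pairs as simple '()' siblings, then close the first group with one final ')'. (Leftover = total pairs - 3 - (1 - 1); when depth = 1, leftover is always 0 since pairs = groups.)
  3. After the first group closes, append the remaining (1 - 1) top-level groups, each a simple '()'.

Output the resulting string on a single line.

Spec: pairs=7 depth=3 groups=1
Leftover pairs = 7 - 3 - (1-1) = 4
First group: deep chain of depth 3 + 4 sibling pairs
Remaining 0 groups: simple '()' each

Answer: ((())()()()())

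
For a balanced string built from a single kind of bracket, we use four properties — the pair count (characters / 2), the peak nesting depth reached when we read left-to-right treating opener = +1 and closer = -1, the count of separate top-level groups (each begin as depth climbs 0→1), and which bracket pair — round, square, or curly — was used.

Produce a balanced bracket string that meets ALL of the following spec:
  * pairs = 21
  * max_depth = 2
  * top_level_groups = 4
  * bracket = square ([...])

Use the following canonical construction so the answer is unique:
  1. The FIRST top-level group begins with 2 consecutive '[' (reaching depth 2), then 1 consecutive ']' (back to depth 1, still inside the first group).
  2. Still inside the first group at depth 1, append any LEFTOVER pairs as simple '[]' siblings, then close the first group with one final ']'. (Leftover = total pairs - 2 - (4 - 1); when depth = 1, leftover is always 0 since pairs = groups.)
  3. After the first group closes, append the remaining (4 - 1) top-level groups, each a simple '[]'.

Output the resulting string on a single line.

Answer: [[][][][][][][][][][][][][][][][][]][][][]

Derivation:
Spec: pairs=21 depth=2 groups=4
Leftover pairs = 21 - 2 - (4-1) = 16
First group: deep chain of depth 2 + 16 sibling pairs
Remaining 3 groups: simple '[]' each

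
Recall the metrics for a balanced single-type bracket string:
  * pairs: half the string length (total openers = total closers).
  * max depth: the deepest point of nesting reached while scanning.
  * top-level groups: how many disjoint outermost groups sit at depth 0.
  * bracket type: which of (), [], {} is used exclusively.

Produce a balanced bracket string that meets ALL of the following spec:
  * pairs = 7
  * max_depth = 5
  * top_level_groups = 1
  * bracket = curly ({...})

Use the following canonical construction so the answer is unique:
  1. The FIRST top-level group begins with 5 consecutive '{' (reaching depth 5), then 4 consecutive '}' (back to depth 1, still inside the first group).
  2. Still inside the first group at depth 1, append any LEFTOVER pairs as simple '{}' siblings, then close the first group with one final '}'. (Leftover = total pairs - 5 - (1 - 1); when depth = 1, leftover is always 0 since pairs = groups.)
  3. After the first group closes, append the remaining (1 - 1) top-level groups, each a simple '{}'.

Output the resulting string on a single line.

Answer: {{{{{}}}}{}{}}

Derivation:
Spec: pairs=7 depth=5 groups=1
Leftover pairs = 7 - 5 - (1-1) = 2
First group: deep chain of depth 5 + 2 sibling pairs
Remaining 0 groups: simple '{}' each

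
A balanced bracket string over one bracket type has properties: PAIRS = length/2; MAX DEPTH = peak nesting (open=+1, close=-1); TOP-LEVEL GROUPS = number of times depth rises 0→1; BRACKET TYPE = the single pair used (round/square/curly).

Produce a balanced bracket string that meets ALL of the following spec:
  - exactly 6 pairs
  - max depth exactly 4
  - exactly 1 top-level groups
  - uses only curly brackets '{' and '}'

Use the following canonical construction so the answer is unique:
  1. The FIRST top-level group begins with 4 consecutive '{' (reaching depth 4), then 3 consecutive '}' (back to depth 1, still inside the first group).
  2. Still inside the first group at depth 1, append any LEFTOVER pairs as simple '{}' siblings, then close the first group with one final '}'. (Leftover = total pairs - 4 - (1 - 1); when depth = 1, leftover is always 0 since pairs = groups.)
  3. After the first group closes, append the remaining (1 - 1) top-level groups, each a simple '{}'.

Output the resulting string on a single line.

Answer: {{{{}}}{}{}}

Derivation:
Spec: pairs=6 depth=4 groups=1
Leftover pairs = 6 - 4 - (1-1) = 2
First group: deep chain of depth 4 + 2 sibling pairs
Remaining 0 groups: simple '{}' each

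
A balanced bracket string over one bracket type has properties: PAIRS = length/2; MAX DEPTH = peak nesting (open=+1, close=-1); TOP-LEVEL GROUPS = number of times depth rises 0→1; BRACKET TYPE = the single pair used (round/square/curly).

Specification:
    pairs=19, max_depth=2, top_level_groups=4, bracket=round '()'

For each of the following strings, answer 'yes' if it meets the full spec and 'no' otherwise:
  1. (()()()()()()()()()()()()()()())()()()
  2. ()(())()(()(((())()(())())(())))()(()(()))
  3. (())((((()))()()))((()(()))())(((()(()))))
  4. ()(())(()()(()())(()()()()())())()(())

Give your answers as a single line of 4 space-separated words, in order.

Answer: yes no no no

Derivation:
String 1 '(()()()()()()()()()()()()()()())()()()': depth seq [1 2 1 2 1 2 1 2 1 2 1 2 1 2 1 2 1 2 1 2 1 2 1 2 1 2 1 2 1 2 1 0 1 0 1 0 1 0]
  -> pairs=19 depth=2 groups=4 -> yes
String 2 '()(())()(()(((())()(())())(())))()(()(()))': depth seq [1 0 1 2 1 0 1 0 1 2 1 2 3 4 5 4 3 4 3 4 5 4 3 4 3 2 3 4 3 2 1 0 1 0 1 2 1 2 3 2 1 0]
  -> pairs=21 depth=5 groups=6 -> no
String 3 '(())((((()))()()))((()(()))())(((()(()))))': depth seq [1 2 1 0 1 2 3 4 5 4 3 2 3 2 3 2 1 0 1 2 3 2 3 4 3 2 1 2 1 0 1 2 3 4 3 4 5 4 3 2 1 0]
  -> pairs=21 depth=5 groups=4 -> no
String 4 '()(())(()()(()())(()()()()())())()(())': depth seq [1 0 1 2 1 0 1 2 1 2 1 2 3 2 3 2 1 2 3 2 3 2 3 2 3 2 3 2 1 2 1 0 1 0 1 2 1 0]
  -> pairs=19 depth=3 groups=5 -> no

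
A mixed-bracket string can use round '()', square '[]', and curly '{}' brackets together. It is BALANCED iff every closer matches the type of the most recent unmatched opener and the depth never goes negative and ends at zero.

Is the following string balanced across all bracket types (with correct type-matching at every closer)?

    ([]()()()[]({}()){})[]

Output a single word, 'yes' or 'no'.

pos 0: push '('; stack = (
pos 1: push '['; stack = ([
pos 2: ']' matches '['; pop; stack = (
pos 3: push '('; stack = ((
pos 4: ')' matches '('; pop; stack = (
pos 5: push '('; stack = ((
pos 6: ')' matches '('; pop; stack = (
pos 7: push '('; stack = ((
pos 8: ')' matches '('; pop; stack = (
pos 9: push '['; stack = ([
pos 10: ']' matches '['; pop; stack = (
pos 11: push '('; stack = ((
pos 12: push '{'; stack = (({
pos 13: '}' matches '{'; pop; stack = ((
pos 14: push '('; stack = (((
pos 15: ')' matches '('; pop; stack = ((
pos 16: ')' matches '('; pop; stack = (
pos 17: push '{'; stack = ({
pos 18: '}' matches '{'; pop; stack = (
pos 19: ')' matches '('; pop; stack = (empty)
pos 20: push '['; stack = [
pos 21: ']' matches '['; pop; stack = (empty)
end: stack empty → VALID
Verdict: properly nested → yes

Answer: yes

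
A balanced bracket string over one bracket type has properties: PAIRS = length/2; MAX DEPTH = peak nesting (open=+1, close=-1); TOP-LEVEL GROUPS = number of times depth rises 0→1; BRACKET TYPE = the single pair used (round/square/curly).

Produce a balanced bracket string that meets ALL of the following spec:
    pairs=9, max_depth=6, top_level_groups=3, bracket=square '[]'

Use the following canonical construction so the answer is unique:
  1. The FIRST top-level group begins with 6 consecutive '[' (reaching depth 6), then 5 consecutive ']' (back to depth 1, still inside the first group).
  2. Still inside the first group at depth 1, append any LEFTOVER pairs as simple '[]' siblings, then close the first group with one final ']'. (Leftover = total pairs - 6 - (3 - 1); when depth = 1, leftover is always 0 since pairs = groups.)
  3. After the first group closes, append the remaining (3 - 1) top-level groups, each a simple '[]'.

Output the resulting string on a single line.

Spec: pairs=9 depth=6 groups=3
Leftover pairs = 9 - 6 - (3-1) = 1
First group: deep chain of depth 6 + 1 sibling pairs
Remaining 2 groups: simple '[]' each

Answer: [[[[[[]]]]][]][][]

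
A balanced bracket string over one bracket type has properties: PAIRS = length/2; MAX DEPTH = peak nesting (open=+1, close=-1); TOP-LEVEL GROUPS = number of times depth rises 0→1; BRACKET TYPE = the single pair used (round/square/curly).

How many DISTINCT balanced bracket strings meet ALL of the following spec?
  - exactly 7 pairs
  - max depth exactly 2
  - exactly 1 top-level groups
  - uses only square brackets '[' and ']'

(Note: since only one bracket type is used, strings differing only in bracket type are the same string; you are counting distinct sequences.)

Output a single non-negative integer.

Spec: pairs=7 depth=2 groups=1
Count(depth <= 2) = 1
Count(depth <= 1) = 0
Count(depth == 2) = 1 - 0 = 1

Answer: 1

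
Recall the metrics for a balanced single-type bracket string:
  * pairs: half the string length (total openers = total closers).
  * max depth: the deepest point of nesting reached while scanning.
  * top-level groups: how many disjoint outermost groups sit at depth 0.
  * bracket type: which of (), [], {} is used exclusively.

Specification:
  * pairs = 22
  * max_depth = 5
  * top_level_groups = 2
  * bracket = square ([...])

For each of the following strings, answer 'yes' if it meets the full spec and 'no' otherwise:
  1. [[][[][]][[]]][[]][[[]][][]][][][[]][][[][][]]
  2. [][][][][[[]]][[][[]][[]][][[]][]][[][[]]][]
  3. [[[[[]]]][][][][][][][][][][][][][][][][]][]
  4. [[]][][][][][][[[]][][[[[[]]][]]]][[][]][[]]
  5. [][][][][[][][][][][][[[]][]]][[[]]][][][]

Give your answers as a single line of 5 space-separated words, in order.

String 1 '[[][[][]][[]]][[]][[[]][][]][][][[]][][[][][]]': depth seq [1 2 1 2 3 2 3 2 1 2 3 2 1 0 1 2 1 0 1 2 3 2 1 2 1 2 1 0 1 0 1 0 1 2 1 0 1 0 1 2 1 2 1 2 1 0]
  -> pairs=23 depth=3 groups=8 -> no
String 2 '[][][][][[[]]][[][[]][[]][][[]][]][[][[]]][]': depth seq [1 0 1 0 1 0 1 0 1 2 3 2 1 0 1 2 1 2 3 2 1 2 3 2 1 2 1 2 3 2 1 2 1 0 1 2 1 2 3 2 1 0 1 0]
  -> pairs=22 depth=3 groups=8 -> no
String 3 '[[[[[]]]][][][][][][][][][][][][][][][][]][]': depth seq [1 2 3 4 5 4 3 2 1 2 1 2 1 2 1 2 1 2 1 2 1 2 1 2 1 2 1 2 1 2 1 2 1 2 1 2 1 2 1 2 1 0 1 0]
  -> pairs=22 depth=5 groups=2 -> yes
String 4 '[[]][][][][][][[[]][][[[[[]]][]]]][[][]][[]]': depth seq [1 2 1 0 1 0 1 0 1 0 1 0 1 0 1 2 3 2 1 2 1 2 3 4 5 6 5 4 3 4 3 2 1 0 1 2 1 2 1 0 1 2 1 0]
  -> pairs=22 depth=6 groups=9 -> no
String 5 '[][][][][[][][][][][][[[]][]]][[[]]][][][]': depth seq [1 0 1 0 1 0 1 0 1 2 1 2 1 2 1 2 1 2 1 2 1 2 3 4 3 2 3 2 1 0 1 2 3 2 1 0 1 0 1 0 1 0]
  -> pairs=21 depth=4 groups=9 -> no

Answer: no no yes no no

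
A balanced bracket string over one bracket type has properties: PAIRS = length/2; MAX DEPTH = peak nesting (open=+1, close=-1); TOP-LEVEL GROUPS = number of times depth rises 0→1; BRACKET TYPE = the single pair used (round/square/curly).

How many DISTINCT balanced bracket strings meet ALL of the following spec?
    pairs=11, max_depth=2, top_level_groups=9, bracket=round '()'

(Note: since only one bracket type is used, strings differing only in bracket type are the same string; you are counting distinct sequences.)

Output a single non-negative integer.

Spec: pairs=11 depth=2 groups=9
Count(depth <= 2) = 45
Count(depth <= 1) = 0
Count(depth == 2) = 45 - 0 = 45

Answer: 45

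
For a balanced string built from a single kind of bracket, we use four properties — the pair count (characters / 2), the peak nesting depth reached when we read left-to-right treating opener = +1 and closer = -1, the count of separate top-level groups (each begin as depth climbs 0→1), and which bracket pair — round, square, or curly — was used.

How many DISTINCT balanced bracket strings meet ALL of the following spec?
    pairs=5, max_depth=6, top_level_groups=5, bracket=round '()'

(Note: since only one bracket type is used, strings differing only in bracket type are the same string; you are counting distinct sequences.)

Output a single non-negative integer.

Spec: pairs=5 depth=6 groups=5
Count(depth <= 6) = 1
Count(depth <= 5) = 1
Count(depth == 6) = 1 - 1 = 0

Answer: 0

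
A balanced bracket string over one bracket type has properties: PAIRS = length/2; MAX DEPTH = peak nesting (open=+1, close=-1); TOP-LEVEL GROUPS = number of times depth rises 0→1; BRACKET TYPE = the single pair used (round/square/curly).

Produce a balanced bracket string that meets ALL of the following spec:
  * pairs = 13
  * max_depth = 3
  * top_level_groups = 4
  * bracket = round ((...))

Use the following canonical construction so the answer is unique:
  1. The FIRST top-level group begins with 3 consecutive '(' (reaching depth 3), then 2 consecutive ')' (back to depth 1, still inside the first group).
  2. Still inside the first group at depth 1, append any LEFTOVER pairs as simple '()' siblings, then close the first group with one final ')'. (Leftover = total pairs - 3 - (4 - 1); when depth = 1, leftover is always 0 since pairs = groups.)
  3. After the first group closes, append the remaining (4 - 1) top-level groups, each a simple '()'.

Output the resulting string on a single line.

Answer: ((())()()()()()()())()()()

Derivation:
Spec: pairs=13 depth=3 groups=4
Leftover pairs = 13 - 3 - (4-1) = 7
First group: deep chain of depth 3 + 7 sibling pairs
Remaining 3 groups: simple '()' each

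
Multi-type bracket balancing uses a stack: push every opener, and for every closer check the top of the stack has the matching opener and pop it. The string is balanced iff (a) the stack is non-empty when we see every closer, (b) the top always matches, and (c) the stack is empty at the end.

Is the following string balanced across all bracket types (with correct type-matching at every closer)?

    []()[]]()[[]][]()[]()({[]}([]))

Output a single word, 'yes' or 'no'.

Answer: no

Derivation:
pos 0: push '['; stack = [
pos 1: ']' matches '['; pop; stack = (empty)
pos 2: push '('; stack = (
pos 3: ')' matches '('; pop; stack = (empty)
pos 4: push '['; stack = [
pos 5: ']' matches '['; pop; stack = (empty)
pos 6: saw closer ']' but stack is empty → INVALID
Verdict: unmatched closer ']' at position 6 → no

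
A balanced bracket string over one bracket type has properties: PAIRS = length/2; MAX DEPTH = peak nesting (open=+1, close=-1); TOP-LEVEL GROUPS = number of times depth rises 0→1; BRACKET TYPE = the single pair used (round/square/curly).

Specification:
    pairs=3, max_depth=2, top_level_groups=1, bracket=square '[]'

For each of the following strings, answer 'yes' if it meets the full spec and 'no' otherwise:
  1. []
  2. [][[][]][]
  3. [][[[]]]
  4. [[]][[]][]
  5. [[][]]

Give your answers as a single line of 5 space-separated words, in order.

Answer: no no no no yes

Derivation:
String 1 '[]': depth seq [1 0]
  -> pairs=1 depth=1 groups=1 -> no
String 2 '[][[][]][]': depth seq [1 0 1 2 1 2 1 0 1 0]
  -> pairs=5 depth=2 groups=3 -> no
String 3 '[][[[]]]': depth seq [1 0 1 2 3 2 1 0]
  -> pairs=4 depth=3 groups=2 -> no
String 4 '[[]][[]][]': depth seq [1 2 1 0 1 2 1 0 1 0]
  -> pairs=5 depth=2 groups=3 -> no
String 5 '[[][]]': depth seq [1 2 1 2 1 0]
  -> pairs=3 depth=2 groups=1 -> yes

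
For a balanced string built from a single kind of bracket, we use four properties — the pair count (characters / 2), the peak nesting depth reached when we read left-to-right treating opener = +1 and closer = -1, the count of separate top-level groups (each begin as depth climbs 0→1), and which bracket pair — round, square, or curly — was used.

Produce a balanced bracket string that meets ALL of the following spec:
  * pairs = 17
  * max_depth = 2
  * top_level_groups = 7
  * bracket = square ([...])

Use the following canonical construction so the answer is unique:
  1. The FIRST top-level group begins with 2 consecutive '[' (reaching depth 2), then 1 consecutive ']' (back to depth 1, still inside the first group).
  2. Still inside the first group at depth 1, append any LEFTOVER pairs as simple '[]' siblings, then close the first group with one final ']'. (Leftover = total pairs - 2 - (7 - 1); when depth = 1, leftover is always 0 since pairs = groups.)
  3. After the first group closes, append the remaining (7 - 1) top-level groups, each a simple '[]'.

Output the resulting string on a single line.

Answer: [[][][][][][][][][][]][][][][][][]

Derivation:
Spec: pairs=17 depth=2 groups=7
Leftover pairs = 17 - 2 - (7-1) = 9
First group: deep chain of depth 2 + 9 sibling pairs
Remaining 6 groups: simple '[]' each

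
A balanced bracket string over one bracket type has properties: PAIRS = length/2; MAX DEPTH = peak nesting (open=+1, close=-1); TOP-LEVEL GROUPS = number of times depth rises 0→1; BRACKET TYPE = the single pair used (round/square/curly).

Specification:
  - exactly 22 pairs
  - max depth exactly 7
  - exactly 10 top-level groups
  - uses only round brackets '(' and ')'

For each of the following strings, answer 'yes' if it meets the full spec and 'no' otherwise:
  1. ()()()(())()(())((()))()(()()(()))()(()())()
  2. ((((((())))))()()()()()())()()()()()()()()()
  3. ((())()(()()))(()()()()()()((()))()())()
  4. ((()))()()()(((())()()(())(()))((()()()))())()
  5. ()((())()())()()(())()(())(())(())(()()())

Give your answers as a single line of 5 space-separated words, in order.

String 1 '()()()(())()(())((()))()(()()(()))()(()())()': depth seq [1 0 1 0 1 0 1 2 1 0 1 0 1 2 1 0 1 2 3 2 1 0 1 0 1 2 1 2 1 2 3 2 1 0 1 0 1 2 1 2 1 0 1 0]
  -> pairs=22 depth=3 groups=12 -> no
String 2 '((((((())))))()()()()()())()()()()()()()()()': depth seq [1 2 3 4 5 6 7 6 5 4 3 2 1 2 1 2 1 2 1 2 1 2 1 2 1 0 1 0 1 0 1 0 1 0 1 0 1 0 1 0 1 0 1 0]
  -> pairs=22 depth=7 groups=10 -> yes
String 3 '((())()(()()))(()()()()()()((()))()())()': depth seq [1 2 3 2 1 2 1 2 3 2 3 2 1 0 1 2 1 2 1 2 1 2 1 2 1 2 1 2 3 4 3 2 1 2 1 2 1 0 1 0]
  -> pairs=20 depth=4 groups=3 -> no
String 4 '((()))()()()(((())()()(())(()))((()()()))())()': depth seq [1 2 3 2 1 0 1 0 1 0 1 0 1 2 3 4 3 2 3 2 3 2 3 4 3 2 3 4 3 2 1 2 3 4 3 4 3 4 3 2 1 2 1 0 1 0]
  -> pairs=23 depth=4 groups=6 -> no
String 5 '()((())()())()()(())()(())(())(())(()()())': depth seq [1 0 1 2 3 2 1 2 1 2 1 0 1 0 1 0 1 2 1 0 1 0 1 2 1 0 1 2 1 0 1 2 1 0 1 2 1 2 1 2 1 0]
  -> pairs=21 depth=3 groups=10 -> no

Answer: no yes no no no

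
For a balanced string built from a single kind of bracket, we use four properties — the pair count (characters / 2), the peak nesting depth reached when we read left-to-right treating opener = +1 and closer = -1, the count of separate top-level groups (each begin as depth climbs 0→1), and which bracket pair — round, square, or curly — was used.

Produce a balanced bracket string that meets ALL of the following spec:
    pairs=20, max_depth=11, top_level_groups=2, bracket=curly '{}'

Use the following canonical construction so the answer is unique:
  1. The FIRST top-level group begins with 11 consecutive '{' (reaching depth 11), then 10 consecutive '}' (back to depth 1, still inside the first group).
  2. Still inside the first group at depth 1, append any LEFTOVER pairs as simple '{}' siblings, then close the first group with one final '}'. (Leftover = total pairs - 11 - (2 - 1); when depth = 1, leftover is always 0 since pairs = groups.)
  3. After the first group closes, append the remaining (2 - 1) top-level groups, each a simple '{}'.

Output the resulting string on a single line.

Answer: {{{{{{{{{{{}}}}}}}}}}{}{}{}{}{}{}{}{}}{}

Derivation:
Spec: pairs=20 depth=11 groups=2
Leftover pairs = 20 - 11 - (2-1) = 8
First group: deep chain of depth 11 + 8 sibling pairs
Remaining 1 groups: simple '{}' each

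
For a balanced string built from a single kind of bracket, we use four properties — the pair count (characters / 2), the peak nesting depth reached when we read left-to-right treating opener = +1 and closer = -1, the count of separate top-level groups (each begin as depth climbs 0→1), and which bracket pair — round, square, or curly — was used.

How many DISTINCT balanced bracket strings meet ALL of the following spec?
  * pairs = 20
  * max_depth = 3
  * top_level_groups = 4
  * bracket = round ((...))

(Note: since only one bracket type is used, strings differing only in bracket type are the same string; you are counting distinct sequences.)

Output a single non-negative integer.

Answer: 6908983

Derivation:
Spec: pairs=20 depth=3 groups=4
Count(depth <= 3) = 6909952
Count(depth <= 2) = 969
Count(depth == 3) = 6909952 - 969 = 6908983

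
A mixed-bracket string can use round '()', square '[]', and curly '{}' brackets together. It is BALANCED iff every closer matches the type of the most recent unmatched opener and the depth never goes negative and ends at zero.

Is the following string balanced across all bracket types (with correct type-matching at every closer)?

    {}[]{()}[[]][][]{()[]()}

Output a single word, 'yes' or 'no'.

Answer: yes

Derivation:
pos 0: push '{'; stack = {
pos 1: '}' matches '{'; pop; stack = (empty)
pos 2: push '['; stack = [
pos 3: ']' matches '['; pop; stack = (empty)
pos 4: push '{'; stack = {
pos 5: push '('; stack = {(
pos 6: ')' matches '('; pop; stack = {
pos 7: '}' matches '{'; pop; stack = (empty)
pos 8: push '['; stack = [
pos 9: push '['; stack = [[
pos 10: ']' matches '['; pop; stack = [
pos 11: ']' matches '['; pop; stack = (empty)
pos 12: push '['; stack = [
pos 13: ']' matches '['; pop; stack = (empty)
pos 14: push '['; stack = [
pos 15: ']' matches '['; pop; stack = (empty)
pos 16: push '{'; stack = {
pos 17: push '('; stack = {(
pos 18: ')' matches '('; pop; stack = {
pos 19: push '['; stack = {[
pos 20: ']' matches '['; pop; stack = {
pos 21: push '('; stack = {(
pos 22: ')' matches '('; pop; stack = {
pos 23: '}' matches '{'; pop; stack = (empty)
end: stack empty → VALID
Verdict: properly nested → yes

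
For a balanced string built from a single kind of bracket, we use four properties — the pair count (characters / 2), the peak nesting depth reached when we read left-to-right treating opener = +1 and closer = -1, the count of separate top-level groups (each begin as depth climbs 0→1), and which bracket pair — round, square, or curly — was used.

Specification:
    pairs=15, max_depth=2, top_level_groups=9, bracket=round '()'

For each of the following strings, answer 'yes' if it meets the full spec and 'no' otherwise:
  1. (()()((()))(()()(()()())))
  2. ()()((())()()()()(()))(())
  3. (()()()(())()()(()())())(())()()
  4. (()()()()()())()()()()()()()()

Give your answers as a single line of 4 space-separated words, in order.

String 1 '(()()((()))(()()(()()())))': depth seq [1 2 1 2 1 2 3 4 3 2 1 2 3 2 3 2 3 4 3 4 3 4 3 2 1 0]
  -> pairs=13 depth=4 groups=1 -> no
String 2 '()()((())()()()()(()))(())': depth seq [1 0 1 0 1 2 3 2 1 2 1 2 1 2 1 2 1 2 3 2 1 0 1 2 1 0]
  -> pairs=13 depth=3 groups=4 -> no
String 3 '(()()()(())()()(()())())(())()()': depth seq [1 2 1 2 1 2 1 2 3 2 1 2 1 2 1 2 3 2 3 2 1 2 1 0 1 2 1 0 1 0 1 0]
  -> pairs=16 depth=3 groups=4 -> no
String 4 '(()()()()()())()()()()()()()()': depth seq [1 2 1 2 1 2 1 2 1 2 1 2 1 0 1 0 1 0 1 0 1 0 1 0 1 0 1 0 1 0]
  -> pairs=15 depth=2 groups=9 -> yes

Answer: no no no yes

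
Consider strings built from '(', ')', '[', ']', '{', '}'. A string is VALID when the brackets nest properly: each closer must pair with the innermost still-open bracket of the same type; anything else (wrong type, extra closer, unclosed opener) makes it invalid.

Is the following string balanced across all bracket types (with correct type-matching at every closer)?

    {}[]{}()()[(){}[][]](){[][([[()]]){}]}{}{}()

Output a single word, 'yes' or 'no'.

Answer: yes

Derivation:
pos 0: push '{'; stack = {
pos 1: '}' matches '{'; pop; stack = (empty)
pos 2: push '['; stack = [
pos 3: ']' matches '['; pop; stack = (empty)
pos 4: push '{'; stack = {
pos 5: '}' matches '{'; pop; stack = (empty)
pos 6: push '('; stack = (
pos 7: ')' matches '('; pop; stack = (empty)
pos 8: push '('; stack = (
pos 9: ')' matches '('; pop; stack = (empty)
pos 10: push '['; stack = [
pos 11: push '('; stack = [(
pos 12: ')' matches '('; pop; stack = [
pos 13: push '{'; stack = [{
pos 14: '}' matches '{'; pop; stack = [
pos 15: push '['; stack = [[
pos 16: ']' matches '['; pop; stack = [
pos 17: push '['; stack = [[
pos 18: ']' matches '['; pop; stack = [
pos 19: ']' matches '['; pop; stack = (empty)
pos 20: push '('; stack = (
pos 21: ')' matches '('; pop; stack = (empty)
pos 22: push '{'; stack = {
pos 23: push '['; stack = {[
pos 24: ']' matches '['; pop; stack = {
pos 25: push '['; stack = {[
pos 26: push '('; stack = {[(
pos 27: push '['; stack = {[([
pos 28: push '['; stack = {[([[
pos 29: push '('; stack = {[([[(
pos 30: ')' matches '('; pop; stack = {[([[
pos 31: ']' matches '['; pop; stack = {[([
pos 32: ']' matches '['; pop; stack = {[(
pos 33: ')' matches '('; pop; stack = {[
pos 34: push '{'; stack = {[{
pos 35: '}' matches '{'; pop; stack = {[
pos 36: ']' matches '['; pop; stack = {
pos 37: '}' matches '{'; pop; stack = (empty)
pos 38: push '{'; stack = {
pos 39: '}' matches '{'; pop; stack = (empty)
pos 40: push '{'; stack = {
pos 41: '}' matches '{'; pop; stack = (empty)
pos 42: push '('; stack = (
pos 43: ')' matches '('; pop; stack = (empty)
end: stack empty → VALID
Verdict: properly nested → yes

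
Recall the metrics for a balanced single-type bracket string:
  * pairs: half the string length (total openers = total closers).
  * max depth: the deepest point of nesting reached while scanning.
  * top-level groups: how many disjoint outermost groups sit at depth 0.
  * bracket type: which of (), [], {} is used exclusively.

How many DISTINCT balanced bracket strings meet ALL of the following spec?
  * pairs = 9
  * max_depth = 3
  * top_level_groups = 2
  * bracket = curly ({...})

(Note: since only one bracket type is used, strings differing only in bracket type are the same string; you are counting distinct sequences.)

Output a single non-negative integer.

Answer: 312

Derivation:
Spec: pairs=9 depth=3 groups=2
Count(depth <= 3) = 320
Count(depth <= 2) = 8
Count(depth == 3) = 320 - 8 = 312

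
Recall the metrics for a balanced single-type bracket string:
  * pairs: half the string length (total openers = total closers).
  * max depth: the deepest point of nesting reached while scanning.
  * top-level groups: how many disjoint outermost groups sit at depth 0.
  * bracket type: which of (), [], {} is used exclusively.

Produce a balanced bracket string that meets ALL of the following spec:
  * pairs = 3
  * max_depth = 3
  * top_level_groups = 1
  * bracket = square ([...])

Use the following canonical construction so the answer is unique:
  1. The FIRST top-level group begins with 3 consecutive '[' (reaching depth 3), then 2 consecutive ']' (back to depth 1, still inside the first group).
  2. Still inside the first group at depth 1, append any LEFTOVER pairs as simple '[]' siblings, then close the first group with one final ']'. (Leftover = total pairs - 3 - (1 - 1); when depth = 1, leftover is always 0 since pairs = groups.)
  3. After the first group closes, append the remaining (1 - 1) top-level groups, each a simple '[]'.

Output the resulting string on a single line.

Spec: pairs=3 depth=3 groups=1
Leftover pairs = 3 - 3 - (1-1) = 0
First group: deep chain of depth 3 + 0 sibling pairs
Remaining 0 groups: simple '[]' each

Answer: [[[]]]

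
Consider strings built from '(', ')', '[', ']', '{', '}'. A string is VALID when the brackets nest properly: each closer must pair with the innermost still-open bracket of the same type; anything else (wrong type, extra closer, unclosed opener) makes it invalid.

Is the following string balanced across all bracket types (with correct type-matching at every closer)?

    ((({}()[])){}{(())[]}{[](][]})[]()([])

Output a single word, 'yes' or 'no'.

pos 0: push '('; stack = (
pos 1: push '('; stack = ((
pos 2: push '('; stack = (((
pos 3: push '{'; stack = ((({
pos 4: '}' matches '{'; pop; stack = (((
pos 5: push '('; stack = ((((
pos 6: ')' matches '('; pop; stack = (((
pos 7: push '['; stack = ((([
pos 8: ']' matches '['; pop; stack = (((
pos 9: ')' matches '('; pop; stack = ((
pos 10: ')' matches '('; pop; stack = (
pos 11: push '{'; stack = ({
pos 12: '}' matches '{'; pop; stack = (
pos 13: push '{'; stack = ({
pos 14: push '('; stack = ({(
pos 15: push '('; stack = ({((
pos 16: ')' matches '('; pop; stack = ({(
pos 17: ')' matches '('; pop; stack = ({
pos 18: push '['; stack = ({[
pos 19: ']' matches '['; pop; stack = ({
pos 20: '}' matches '{'; pop; stack = (
pos 21: push '{'; stack = ({
pos 22: push '['; stack = ({[
pos 23: ']' matches '['; pop; stack = ({
pos 24: push '('; stack = ({(
pos 25: saw closer ']' but top of stack is '(' (expected ')') → INVALID
Verdict: type mismatch at position 25: ']' closes '(' → no

Answer: no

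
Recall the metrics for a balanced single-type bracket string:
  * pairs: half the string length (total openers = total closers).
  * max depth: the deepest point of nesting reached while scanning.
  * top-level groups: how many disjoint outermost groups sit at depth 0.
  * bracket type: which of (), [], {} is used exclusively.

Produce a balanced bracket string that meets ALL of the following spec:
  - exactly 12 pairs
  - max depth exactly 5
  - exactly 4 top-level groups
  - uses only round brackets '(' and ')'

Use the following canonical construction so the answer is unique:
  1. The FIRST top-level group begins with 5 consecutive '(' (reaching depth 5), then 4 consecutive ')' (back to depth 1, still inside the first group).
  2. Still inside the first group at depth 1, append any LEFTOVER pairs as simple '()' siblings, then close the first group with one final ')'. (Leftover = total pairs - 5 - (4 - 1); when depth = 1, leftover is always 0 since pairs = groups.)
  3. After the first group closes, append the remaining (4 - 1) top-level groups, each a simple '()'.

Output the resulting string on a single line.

Answer: ((((())))()()()())()()()

Derivation:
Spec: pairs=12 depth=5 groups=4
Leftover pairs = 12 - 5 - (4-1) = 4
First group: deep chain of depth 5 + 4 sibling pairs
Remaining 3 groups: simple '()' each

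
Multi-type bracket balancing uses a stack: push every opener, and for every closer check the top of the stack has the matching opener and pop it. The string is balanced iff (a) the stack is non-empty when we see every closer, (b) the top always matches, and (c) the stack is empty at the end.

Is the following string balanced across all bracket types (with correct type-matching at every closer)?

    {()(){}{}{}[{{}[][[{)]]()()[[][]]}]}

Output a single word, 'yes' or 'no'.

Answer: no

Derivation:
pos 0: push '{'; stack = {
pos 1: push '('; stack = {(
pos 2: ')' matches '('; pop; stack = {
pos 3: push '('; stack = {(
pos 4: ')' matches '('; pop; stack = {
pos 5: push '{'; stack = {{
pos 6: '}' matches '{'; pop; stack = {
pos 7: push '{'; stack = {{
pos 8: '}' matches '{'; pop; stack = {
pos 9: push '{'; stack = {{
pos 10: '}' matches '{'; pop; stack = {
pos 11: push '['; stack = {[
pos 12: push '{'; stack = {[{
pos 13: push '{'; stack = {[{{
pos 14: '}' matches '{'; pop; stack = {[{
pos 15: push '['; stack = {[{[
pos 16: ']' matches '['; pop; stack = {[{
pos 17: push '['; stack = {[{[
pos 18: push '['; stack = {[{[[
pos 19: push '{'; stack = {[{[[{
pos 20: saw closer ')' but top of stack is '{' (expected '}') → INVALID
Verdict: type mismatch at position 20: ')' closes '{' → no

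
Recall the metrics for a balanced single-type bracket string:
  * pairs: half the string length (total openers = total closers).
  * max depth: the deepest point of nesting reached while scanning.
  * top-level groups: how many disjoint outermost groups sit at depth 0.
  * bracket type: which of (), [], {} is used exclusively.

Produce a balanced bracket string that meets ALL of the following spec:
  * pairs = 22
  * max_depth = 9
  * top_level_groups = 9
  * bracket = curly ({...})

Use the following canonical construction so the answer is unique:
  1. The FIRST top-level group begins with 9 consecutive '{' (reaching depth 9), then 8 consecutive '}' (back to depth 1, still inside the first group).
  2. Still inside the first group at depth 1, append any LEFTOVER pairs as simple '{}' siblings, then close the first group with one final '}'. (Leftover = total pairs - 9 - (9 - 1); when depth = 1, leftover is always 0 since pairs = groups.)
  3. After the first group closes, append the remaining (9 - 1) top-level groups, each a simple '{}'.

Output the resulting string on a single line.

Answer: {{{{{{{{{}}}}}}}}{}{}{}{}{}}{}{}{}{}{}{}{}{}

Derivation:
Spec: pairs=22 depth=9 groups=9
Leftover pairs = 22 - 9 - (9-1) = 5
First group: deep chain of depth 9 + 5 sibling pairs
Remaining 8 groups: simple '{}' each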